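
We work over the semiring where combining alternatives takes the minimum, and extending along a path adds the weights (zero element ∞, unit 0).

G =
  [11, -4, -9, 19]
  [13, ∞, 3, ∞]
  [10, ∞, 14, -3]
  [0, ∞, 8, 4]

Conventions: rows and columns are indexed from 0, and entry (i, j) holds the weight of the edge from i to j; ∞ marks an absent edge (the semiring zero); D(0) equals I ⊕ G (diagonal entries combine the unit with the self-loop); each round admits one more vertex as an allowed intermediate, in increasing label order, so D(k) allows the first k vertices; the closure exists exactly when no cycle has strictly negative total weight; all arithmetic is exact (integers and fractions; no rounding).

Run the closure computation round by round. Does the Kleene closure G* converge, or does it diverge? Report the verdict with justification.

D(0):
  [0, -4, -9, 19]
  [13, 0, 3, ∞]
  [10, ∞, 0, -3]
  [0, ∞, 8, 0]
D(1):
  [0, -4, -9, 19]
  [13, 0, 3, 32]
  [10, 6, 0, -3]
  [0, -4, -9, 0]
D(2):
  [0, -4, -9, 19]
  [13, 0, 3, 32]
  [10, 6, 0, -3]
  [0, -4, -9, 0]
Detection: at round 3, diagonal entry (3, 3) turns strictly negative.
Key observation: the cycle 3->0->1->2->3 has total weight 0 + (-4) + 3 + (-3), which is strictly negative.
Answer: DIVERGES — negative cycle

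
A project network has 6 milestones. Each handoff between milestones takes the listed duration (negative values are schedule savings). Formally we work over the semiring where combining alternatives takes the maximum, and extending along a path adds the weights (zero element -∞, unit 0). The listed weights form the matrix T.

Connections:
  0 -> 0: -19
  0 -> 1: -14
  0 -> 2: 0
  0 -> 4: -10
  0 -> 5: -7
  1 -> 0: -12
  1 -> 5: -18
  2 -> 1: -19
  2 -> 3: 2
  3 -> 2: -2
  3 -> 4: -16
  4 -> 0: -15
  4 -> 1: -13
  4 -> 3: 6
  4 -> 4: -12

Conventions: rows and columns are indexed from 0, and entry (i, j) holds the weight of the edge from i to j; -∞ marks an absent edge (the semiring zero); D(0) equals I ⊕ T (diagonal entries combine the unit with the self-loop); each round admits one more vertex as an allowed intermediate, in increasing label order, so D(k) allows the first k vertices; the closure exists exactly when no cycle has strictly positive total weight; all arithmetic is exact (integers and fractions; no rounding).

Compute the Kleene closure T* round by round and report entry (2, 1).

D(0):
  [0, -14, 0, -∞, -10, -7]
  [-12, 0, -∞, -∞, -∞, -18]
  [-∞, -19, 0, 2, -∞, -∞]
  [-∞, -∞, -2, 0, -16, -∞]
  [-15, -13, -∞, 6, 0, -∞]
  [-∞, -∞, -∞, -∞, -∞, 0]
D(1):
  [0, -14, 0, -∞, -10, -7]
  [-12, 0, -12, -∞, -22, -18]
  [-∞, -19, 0, 2, -∞, -∞]
  [-∞, -∞, -2, 0, -16, -∞]
  [-15, -13, -15, 6, 0, -22]
  [-∞, -∞, -∞, -∞, -∞, 0]
D(2):
  [0, -14, 0, -∞, -10, -7]
  [-12, 0, -12, -∞, -22, -18]
  [-31, -19, 0, 2, -41, -37]
  [-∞, -∞, -2, 0, -16, -∞]
  [-15, -13, -15, 6, 0, -22]
  [-∞, -∞, -∞, -∞, -∞, 0]
D(3):
  [0, -14, 0, 2, -10, -7]
  [-12, 0, -12, -10, -22, -18]
  [-31, -19, 0, 2, -41, -37]
  [-33, -21, -2, 0, -16, -39]
  [-15, -13, -15, 6, 0, -22]
  [-∞, -∞, -∞, -∞, -∞, 0]
D(4):
  [0, -14, 0, 2, -10, -7]
  [-12, 0, -12, -10, -22, -18]
  [-31, -19, 0, 2, -14, -37]
  [-33, -21, -2, 0, -16, -39]
  [-15, -13, 4, 6, 0, -22]
  [-∞, -∞, -∞, -∞, -∞, 0]
D(5):
  [0, -14, 0, 2, -10, -7]
  [-12, 0, -12, -10, -22, -18]
  [-29, -19, 0, 2, -14, -36]
  [-31, -21, -2, 0, -16, -38]
  [-15, -13, 4, 6, 0, -22]
  [-∞, -∞, -∞, -∞, -∞, 0]
D(6):
  [0, -14, 0, 2, -10, -7]
  [-12, 0, -12, -10, -22, -18]
  [-29, -19, 0, 2, -14, -36]
  [-31, -21, -2, 0, -16, -38]
  [-15, -13, 4, 6, 0, -22]
  [-∞, -∞, -∞, -∞, -∞, 0]
Answer: T*[2][1] = -19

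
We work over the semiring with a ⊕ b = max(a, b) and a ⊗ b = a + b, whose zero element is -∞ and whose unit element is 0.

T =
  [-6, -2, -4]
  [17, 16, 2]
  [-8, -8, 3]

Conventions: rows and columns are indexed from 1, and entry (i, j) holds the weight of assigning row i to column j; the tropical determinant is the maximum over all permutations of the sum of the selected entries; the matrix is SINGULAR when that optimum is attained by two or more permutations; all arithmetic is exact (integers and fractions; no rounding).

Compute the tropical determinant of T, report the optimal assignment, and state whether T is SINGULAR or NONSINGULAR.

σ = (1, 2, 3): (-6) + 16 + 3 = 13
σ = (1, 3, 2): (-6) + 2 + (-8) = -12
σ = (2, 1, 3): (-2) + 17 + 3 = 18
σ = (2, 3, 1): (-2) + 2 + (-8) = -8
σ = (3, 1, 2): (-4) + 17 + (-8) = 5
σ = (3, 2, 1): (-4) + 16 + (-8) = 4
Optimal value attained by: σ = (2, 1, 3).
Answer: det⊕(T) = 18; verdict: NONSINGULAR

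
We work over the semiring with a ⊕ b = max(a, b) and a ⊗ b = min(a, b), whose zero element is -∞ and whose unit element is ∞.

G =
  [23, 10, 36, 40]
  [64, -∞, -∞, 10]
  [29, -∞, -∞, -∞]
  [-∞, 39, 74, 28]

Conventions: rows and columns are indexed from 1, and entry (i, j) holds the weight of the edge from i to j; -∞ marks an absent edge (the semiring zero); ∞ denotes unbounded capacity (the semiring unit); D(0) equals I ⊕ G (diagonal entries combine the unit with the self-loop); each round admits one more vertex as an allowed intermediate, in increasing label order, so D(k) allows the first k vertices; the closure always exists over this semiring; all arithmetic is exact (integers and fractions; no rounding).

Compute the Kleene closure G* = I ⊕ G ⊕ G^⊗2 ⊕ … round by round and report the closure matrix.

D(0):
  [∞, 10, 36, 40]
  [64, ∞, -∞, 10]
  [29, -∞, ∞, -∞]
  [-∞, 39, 74, ∞]
D(1):
  [∞, 10, 36, 40]
  [64, ∞, 36, 40]
  [29, 10, ∞, 29]
  [-∞, 39, 74, ∞]
D(2):
  [∞, 10, 36, 40]
  [64, ∞, 36, 40]
  [29, 10, ∞, 29]
  [39, 39, 74, ∞]
D(3):
  [∞, 10, 36, 40]
  [64, ∞, 36, 40]
  [29, 10, ∞, 29]
  [39, 39, 74, ∞]
D(4):
  [∞, 39, 40, 40]
  [64, ∞, 40, 40]
  [29, 29, ∞, 29]
  [39, 39, 74, ∞]
Answer: G* = [[∞, 39, 40, 40], [64, ∞, 40, 40], [29, 29, ∞, 29], [39, 39, 74, ∞]]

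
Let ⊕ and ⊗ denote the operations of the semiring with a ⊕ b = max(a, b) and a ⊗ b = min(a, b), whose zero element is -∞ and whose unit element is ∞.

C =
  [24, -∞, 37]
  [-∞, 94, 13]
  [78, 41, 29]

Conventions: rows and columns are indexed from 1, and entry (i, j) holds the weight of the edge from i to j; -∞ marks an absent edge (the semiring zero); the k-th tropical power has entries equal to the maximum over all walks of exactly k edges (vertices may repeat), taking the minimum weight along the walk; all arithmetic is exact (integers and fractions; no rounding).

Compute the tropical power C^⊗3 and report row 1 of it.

C^⊗2:
  [37, 37, 29]
  [13, 94, 13]
  [29, 41, 37]
C^⊗3:
  [29, 37, 37]
  [13, 94, 13]
  [37, 41, 29]
Answer: row 1 of C^⊗3 = [29, 37, 37]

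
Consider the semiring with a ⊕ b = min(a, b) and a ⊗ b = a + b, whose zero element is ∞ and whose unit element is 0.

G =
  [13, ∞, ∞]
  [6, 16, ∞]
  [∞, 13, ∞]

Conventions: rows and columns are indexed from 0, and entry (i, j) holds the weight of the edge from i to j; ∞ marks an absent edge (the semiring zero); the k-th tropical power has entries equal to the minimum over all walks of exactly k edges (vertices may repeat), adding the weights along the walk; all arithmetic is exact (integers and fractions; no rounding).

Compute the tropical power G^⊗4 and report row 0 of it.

G^⊗2:
  [26, ∞, ∞]
  [19, 32, ∞]
  [19, 29, ∞]
G^⊗3:
  [39, ∞, ∞]
  [32, 48, ∞]
  [32, 45, ∞]
G^⊗4:
  [52, ∞, ∞]
  [45, 64, ∞]
  [45, 61, ∞]
Answer: row 0 of G^⊗4 = [52, ∞, ∞]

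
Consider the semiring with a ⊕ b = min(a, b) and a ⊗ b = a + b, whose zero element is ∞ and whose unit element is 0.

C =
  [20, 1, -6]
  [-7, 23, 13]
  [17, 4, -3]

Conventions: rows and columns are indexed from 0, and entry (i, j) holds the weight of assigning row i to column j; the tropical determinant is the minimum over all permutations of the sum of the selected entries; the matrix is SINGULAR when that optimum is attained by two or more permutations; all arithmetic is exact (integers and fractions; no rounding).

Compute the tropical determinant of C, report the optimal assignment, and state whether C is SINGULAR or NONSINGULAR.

σ = (0, 1, 2): 20 + 23 + (-3) = 40
σ = (0, 2, 1): 20 + 13 + 4 = 37
σ = (1, 0, 2): 1 + (-7) + (-3) = -9
σ = (1, 2, 0): 1 + 13 + 17 = 31
σ = (2, 0, 1): (-6) + (-7) + 4 = -9
σ = (2, 1, 0): (-6) + 23 + 17 = 34
Optimal value attained by: σ = (1, 0, 2).
Answer: det⊕(C) = -9; verdict: SINGULAR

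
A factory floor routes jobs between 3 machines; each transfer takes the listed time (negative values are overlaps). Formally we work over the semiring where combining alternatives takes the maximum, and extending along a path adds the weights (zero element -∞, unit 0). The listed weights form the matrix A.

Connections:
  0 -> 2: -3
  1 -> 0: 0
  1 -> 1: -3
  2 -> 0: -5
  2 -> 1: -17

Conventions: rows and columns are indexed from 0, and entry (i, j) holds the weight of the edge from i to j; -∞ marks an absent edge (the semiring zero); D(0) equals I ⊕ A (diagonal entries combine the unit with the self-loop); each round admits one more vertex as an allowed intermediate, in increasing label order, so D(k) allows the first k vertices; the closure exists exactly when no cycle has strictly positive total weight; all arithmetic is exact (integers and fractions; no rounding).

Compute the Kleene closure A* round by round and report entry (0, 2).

D(0):
  [0, -∞, -3]
  [0, 0, -∞]
  [-5, -17, 0]
D(1):
  [0, -∞, -3]
  [0, 0, -3]
  [-5, -17, 0]
D(2):
  [0, -∞, -3]
  [0, 0, -3]
  [-5, -17, 0]
D(3):
  [0, -20, -3]
  [0, 0, -3]
  [-5, -17, 0]
Answer: A*[0][2] = -3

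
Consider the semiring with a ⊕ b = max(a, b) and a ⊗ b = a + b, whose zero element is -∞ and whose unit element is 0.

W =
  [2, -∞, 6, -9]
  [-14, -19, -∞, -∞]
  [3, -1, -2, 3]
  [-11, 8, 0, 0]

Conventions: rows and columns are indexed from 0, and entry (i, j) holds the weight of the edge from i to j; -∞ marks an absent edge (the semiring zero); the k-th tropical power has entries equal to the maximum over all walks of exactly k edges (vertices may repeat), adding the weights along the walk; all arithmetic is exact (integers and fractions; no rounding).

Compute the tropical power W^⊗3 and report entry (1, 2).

W^⊗2:
  [9, 5, 8, 9]
  [-12, -38, -8, -23]
  [5, 11, 9, 3]
  [3, 8, 0, 3]
W^⊗3:
  [11, 17, 15, 11]
  [-5, -9, -6, -5]
  [12, 11, 11, 12]
  [5, 11, 9, 3]
Key observation: the optimum is the walk 1->0->0->2, with weight (-14) + 2 + 6 = -6.
Optimal value attained by: walk 1->0->0->2.
Answer: (W^⊗3)[1][2] = -6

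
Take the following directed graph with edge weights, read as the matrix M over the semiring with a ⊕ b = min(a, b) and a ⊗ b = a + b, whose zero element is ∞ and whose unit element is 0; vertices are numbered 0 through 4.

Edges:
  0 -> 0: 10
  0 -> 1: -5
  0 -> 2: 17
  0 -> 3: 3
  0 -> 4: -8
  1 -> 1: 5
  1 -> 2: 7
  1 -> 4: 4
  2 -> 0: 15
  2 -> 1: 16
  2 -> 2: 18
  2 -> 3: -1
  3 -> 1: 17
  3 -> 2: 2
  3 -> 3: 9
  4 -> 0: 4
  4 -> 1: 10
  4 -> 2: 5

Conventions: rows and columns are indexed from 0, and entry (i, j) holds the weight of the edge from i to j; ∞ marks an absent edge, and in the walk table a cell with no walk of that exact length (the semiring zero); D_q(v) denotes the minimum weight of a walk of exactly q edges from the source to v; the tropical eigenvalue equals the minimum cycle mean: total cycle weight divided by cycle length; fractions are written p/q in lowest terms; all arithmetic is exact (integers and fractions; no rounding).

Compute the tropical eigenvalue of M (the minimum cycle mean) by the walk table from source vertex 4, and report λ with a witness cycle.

q=0: [∞, ∞, ∞, ∞, 0]
q=1: [4, 10, 5, ∞, ∞]
q=2: [14, -1, 17, 4, -4]
q=3: [0, 4, 1, 13, 3]
q=4: [7, -5, 8, 0, -8]
q=5: [-4, 0, -3, 7, -1]
Optimal cycle mean attained by: cycle 0->4->0, total (-8) + 4, length 2.
Answer: λ = -2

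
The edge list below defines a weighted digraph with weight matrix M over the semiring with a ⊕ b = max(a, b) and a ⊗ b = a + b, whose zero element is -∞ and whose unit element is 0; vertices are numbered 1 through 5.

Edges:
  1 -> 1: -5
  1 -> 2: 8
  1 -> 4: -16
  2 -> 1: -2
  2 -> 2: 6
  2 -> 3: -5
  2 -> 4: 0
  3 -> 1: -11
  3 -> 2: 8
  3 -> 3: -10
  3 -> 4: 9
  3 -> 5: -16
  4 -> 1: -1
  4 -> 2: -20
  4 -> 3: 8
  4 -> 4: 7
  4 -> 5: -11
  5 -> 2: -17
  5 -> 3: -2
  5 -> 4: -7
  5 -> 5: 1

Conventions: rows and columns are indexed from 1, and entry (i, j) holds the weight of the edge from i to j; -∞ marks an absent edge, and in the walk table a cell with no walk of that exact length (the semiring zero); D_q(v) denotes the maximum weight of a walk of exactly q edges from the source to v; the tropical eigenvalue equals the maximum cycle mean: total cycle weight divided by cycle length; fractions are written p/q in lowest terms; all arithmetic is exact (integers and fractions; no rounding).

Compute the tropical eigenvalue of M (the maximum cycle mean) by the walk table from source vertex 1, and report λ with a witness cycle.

q=0: [0, -∞, -∞, -∞, -∞]
q=1: [-5, 8, -∞, -16, -∞]
q=2: [6, 14, 3, 8, -27]
q=3: [12, 20, 16, 15, -3]
q=4: [18, 26, 23, 25, 4]
q=5: [24, 32, 33, 32, 14]
Optimal cycle mean attained by: cycle 3->4->3, total 9 + 8, length 2.
Answer: λ = 17/2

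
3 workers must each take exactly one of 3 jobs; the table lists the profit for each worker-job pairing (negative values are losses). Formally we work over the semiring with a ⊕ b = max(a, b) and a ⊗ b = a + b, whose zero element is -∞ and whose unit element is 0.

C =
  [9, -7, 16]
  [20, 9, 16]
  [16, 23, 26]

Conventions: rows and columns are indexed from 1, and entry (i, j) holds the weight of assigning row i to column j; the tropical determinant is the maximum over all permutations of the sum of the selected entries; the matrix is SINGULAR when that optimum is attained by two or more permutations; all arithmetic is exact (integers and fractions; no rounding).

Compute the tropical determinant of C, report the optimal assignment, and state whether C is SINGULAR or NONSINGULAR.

σ = (1, 2, 3): 9 + 9 + 26 = 44
σ = (1, 3, 2): 9 + 16 + 23 = 48
σ = (2, 1, 3): (-7) + 20 + 26 = 39
σ = (2, 3, 1): (-7) + 16 + 16 = 25
σ = (3, 1, 2): 16 + 20 + 23 = 59
σ = (3, 2, 1): 16 + 9 + 16 = 41
Optimal value attained by: σ = (3, 1, 2).
Answer: det⊕(C) = 59; verdict: NONSINGULAR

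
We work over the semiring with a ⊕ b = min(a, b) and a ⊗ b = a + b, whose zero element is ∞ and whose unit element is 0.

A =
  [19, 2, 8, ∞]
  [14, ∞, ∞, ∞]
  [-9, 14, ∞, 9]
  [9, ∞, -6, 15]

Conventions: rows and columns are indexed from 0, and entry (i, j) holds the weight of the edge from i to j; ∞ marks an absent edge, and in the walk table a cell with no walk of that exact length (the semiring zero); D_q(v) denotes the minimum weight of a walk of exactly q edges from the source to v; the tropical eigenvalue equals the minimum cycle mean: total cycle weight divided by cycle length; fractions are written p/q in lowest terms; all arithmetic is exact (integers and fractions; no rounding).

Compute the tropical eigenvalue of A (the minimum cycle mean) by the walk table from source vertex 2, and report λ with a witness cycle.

q=0: [∞, ∞, 0, ∞]
q=1: [-9, 14, ∞, 9]
q=2: [10, -7, -1, 24]
q=3: [-10, 12, 18, 8]
q=4: [9, -8, -2, 23]
Optimal cycle mean attained by: cycle 0->2->0, total 8 + (-9), length 2.
Answer: λ = -1/2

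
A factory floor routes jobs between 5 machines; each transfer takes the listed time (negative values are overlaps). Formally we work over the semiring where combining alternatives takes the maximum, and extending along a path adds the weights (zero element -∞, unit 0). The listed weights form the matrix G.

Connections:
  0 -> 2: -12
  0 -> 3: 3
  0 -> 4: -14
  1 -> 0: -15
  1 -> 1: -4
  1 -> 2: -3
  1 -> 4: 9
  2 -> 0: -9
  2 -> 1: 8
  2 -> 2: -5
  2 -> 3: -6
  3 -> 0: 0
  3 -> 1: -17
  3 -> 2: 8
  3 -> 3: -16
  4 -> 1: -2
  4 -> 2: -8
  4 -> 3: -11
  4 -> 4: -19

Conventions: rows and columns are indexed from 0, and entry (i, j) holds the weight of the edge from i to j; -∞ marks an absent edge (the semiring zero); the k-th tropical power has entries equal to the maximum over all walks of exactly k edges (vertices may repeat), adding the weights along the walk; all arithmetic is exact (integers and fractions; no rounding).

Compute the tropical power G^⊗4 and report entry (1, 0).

G^⊗2:
  [3, -4, 11, -13, -33]
  [-12, 7, 1, -2, 5]
  [-6, 4, 5, -6, 17]
  [-1, 16, 3, 3, -8]
  [-11, 0, -3, -14, 7]
G^⊗3:
  [2, 19, 6, 6, 5]
  [-2, 9, 6, -5, 16]
  [-4, 15, 9, 6, 13]
  [3, 12, 13, 2, 25]
  [-12, 5, -1, -4, 9]
G^⊗4:
  [6, 15, 16, 5, 28]
  [-3, 14, 8, 5, 18]
  [6, 17, 14, 3, 24]
  [4, 23, 17, 14, 21]
  [-4, 7, 4, -2, 14]
Key observation: the optimum is the walk 1->4->3->2->0, with weight 9 + (-11) + 8 + (-9) = -3.
Optimal value attained by: walk 1->4->3->2->0.
Answer: (G^⊗4)[1][0] = -3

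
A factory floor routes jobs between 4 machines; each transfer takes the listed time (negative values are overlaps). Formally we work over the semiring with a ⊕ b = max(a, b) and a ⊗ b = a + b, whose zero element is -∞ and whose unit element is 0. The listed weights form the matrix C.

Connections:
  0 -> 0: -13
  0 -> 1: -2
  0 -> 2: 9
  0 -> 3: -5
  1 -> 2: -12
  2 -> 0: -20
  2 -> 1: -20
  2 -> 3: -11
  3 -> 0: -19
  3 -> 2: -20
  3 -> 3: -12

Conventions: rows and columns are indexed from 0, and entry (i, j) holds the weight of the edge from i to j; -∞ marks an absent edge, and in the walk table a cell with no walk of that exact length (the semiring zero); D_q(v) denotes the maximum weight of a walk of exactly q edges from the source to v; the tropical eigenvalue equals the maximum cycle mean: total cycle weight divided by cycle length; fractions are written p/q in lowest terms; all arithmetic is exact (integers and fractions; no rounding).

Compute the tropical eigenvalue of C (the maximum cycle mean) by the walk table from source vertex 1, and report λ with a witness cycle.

q=0: [-∞, 0, -∞, -∞]
q=1: [-∞, -∞, -12, -∞]
q=2: [-32, -32, -∞, -23]
q=3: [-42, -34, -23, -35]
q=4: [-43, -43, -33, -34]
Optimal cycle mean attained by: cycle 0->2->0, total 9 + (-20), length 2.
Answer: λ = -11/2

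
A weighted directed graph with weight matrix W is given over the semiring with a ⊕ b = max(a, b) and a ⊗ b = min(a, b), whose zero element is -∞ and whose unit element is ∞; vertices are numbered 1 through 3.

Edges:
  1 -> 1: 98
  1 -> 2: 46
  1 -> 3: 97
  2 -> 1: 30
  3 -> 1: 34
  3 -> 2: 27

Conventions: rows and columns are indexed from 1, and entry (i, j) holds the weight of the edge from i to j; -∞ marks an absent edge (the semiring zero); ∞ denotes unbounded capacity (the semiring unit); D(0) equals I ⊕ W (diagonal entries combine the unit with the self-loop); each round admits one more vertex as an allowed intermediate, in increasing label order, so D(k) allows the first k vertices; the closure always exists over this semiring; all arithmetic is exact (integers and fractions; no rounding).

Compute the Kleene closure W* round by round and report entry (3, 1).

D(0):
  [∞, 46, 97]
  [30, ∞, -∞]
  [34, 27, ∞]
D(1):
  [∞, 46, 97]
  [30, ∞, 30]
  [34, 34, ∞]
D(2):
  [∞, 46, 97]
  [30, ∞, 30]
  [34, 34, ∞]
D(3):
  [∞, 46, 97]
  [30, ∞, 30]
  [34, 34, ∞]
Answer: W*[3][1] = 34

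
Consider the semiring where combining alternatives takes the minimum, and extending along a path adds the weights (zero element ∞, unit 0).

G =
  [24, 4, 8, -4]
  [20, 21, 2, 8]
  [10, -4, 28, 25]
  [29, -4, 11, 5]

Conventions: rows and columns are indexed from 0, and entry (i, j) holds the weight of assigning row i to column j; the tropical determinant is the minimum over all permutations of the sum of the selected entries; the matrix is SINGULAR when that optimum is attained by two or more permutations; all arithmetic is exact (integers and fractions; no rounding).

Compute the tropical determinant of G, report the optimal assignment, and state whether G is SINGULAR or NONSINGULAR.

σ = (0, 1, 2, 3): 24 + 21 + 28 + 5 = 78
σ = (0, 1, 3, 2): 24 + 21 + 25 + 11 = 81
σ = (0, 2, 1, 3): 24 + 2 + (-4) + 5 = 27
σ = (0, 2, 3, 1): 24 + 2 + 25 + (-4) = 47
σ = (0, 3, 1, 2): 24 + 8 + (-4) + 11 = 39
σ = (0, 3, 2, 1): 24 + 8 + 28 + (-4) = 56
σ = (1, 0, 2, 3): 4 + 20 + 28 + 5 = 57
σ = (1, 0, 3, 2): 4 + 20 + 25 + 11 = 60
σ = (1, 2, 0, 3): 4 + 2 + 10 + 5 = 21
σ = (1, 2, 3, 0): 4 + 2 + 25 + 29 = 60
σ = (1, 3, 0, 2): 4 + 8 + 10 + 11 = 33
σ = (1, 3, 2, 0): 4 + 8 + 28 + 29 = 69
σ = (2, 0, 1, 3): 8 + 20 + (-4) + 5 = 29
σ = (2, 0, 3, 1): 8 + 20 + 25 + (-4) = 49
σ = (2, 1, 0, 3): 8 + 21 + 10 + 5 = 44
σ = (2, 1, 3, 0): 8 + 21 + 25 + 29 = 83
σ = (2, 3, 0, 1): 8 + 8 + 10 + (-4) = 22
σ = (2, 3, 1, 0): 8 + 8 + (-4) + 29 = 41
σ = (3, 0, 1, 2): (-4) + 20 + (-4) + 11 = 23
σ = (3, 0, 2, 1): (-4) + 20 + 28 + (-4) = 40
σ = (3, 1, 0, 2): (-4) + 21 + 10 + 11 = 38
σ = (3, 1, 2, 0): (-4) + 21 + 28 + 29 = 74
σ = (3, 2, 0, 1): (-4) + 2 + 10 + (-4) = 4
σ = (3, 2, 1, 0): (-4) + 2 + (-4) + 29 = 23
Optimal value attained by: σ = (3, 2, 0, 1).
Answer: det⊕(G) = 4; verdict: NONSINGULAR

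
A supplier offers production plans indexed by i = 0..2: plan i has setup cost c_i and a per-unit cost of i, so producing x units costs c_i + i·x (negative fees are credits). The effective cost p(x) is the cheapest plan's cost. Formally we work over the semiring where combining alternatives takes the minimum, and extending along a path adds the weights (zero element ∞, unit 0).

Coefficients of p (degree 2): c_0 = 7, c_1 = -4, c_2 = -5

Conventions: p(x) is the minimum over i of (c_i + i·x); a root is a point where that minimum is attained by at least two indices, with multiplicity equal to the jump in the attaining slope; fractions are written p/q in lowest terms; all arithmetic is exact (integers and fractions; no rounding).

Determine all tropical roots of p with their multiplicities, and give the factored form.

hull edge (i=0, c=7) to (i=1, c=-4): slope -11, span 1
hull edge (i=1, c=-4) to (i=2, c=-5): slope -1, span 1
Factored form: p(x) = -5 ⊗ (x ⊕ 1) ⊗ (x ⊕ 11)
Answer: roots = 1 (mult 1), 11 (mult 1)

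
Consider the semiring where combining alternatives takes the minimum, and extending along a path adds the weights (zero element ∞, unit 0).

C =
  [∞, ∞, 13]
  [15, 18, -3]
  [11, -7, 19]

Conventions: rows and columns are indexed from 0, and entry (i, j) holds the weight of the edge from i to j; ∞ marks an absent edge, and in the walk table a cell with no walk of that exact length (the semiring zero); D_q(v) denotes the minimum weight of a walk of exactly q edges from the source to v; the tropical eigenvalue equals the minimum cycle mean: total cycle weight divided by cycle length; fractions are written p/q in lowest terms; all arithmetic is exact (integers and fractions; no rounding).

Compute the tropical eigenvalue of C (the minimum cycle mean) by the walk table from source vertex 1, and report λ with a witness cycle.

q=0: [∞, 0, ∞]
q=1: [15, 18, -3]
q=2: [8, -10, 15]
q=3: [5, 8, -13]
Optimal cycle mean attained by: cycle 1->2->1, total (-3) + (-7), length 2.
Answer: λ = -5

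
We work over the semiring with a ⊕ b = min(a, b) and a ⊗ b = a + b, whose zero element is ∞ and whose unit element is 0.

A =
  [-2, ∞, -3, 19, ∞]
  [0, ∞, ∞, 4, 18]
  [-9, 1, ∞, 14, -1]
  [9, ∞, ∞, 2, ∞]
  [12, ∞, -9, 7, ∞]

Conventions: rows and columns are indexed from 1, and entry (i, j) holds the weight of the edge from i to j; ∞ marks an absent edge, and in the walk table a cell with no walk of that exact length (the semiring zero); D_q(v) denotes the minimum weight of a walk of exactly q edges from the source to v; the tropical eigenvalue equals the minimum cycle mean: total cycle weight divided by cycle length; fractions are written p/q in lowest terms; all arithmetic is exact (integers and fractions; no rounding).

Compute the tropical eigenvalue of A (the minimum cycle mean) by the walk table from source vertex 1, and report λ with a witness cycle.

q=0: [0, ∞, ∞, ∞, ∞]
q=1: [-2, ∞, -3, 19, ∞]
q=2: [-12, -2, -5, 11, -4]
q=3: [-14, -4, -15, 2, -6]
q=4: [-24, -14, -17, -1, -16]
q=5: [-26, -16, -27, -10, -18]
Optimal cycle mean attained by: cycle 1->3->1, total (-3) + (-9), length 2.
Answer: λ = -6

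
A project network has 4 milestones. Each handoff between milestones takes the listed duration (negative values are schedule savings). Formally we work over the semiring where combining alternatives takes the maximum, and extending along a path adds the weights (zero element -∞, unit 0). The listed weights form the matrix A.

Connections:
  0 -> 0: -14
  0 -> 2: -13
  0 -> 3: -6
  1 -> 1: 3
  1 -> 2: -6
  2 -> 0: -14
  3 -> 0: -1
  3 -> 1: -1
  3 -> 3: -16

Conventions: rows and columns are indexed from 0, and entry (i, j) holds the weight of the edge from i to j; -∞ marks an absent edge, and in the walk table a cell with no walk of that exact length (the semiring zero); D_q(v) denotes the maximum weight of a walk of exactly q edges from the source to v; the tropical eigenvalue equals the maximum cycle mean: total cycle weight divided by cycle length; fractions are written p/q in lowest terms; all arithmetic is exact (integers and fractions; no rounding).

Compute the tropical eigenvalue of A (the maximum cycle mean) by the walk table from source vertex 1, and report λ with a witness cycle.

q=0: [-∞, 0, -∞, -∞]
q=1: [-∞, 3, -6, -∞]
q=2: [-20, 6, -3, -∞]
q=3: [-17, 9, 0, -26]
q=4: [-14, 12, 3, -23]
Optimal cycle mean attained by: cycle 1->1, total 3, length 1.
Answer: λ = 3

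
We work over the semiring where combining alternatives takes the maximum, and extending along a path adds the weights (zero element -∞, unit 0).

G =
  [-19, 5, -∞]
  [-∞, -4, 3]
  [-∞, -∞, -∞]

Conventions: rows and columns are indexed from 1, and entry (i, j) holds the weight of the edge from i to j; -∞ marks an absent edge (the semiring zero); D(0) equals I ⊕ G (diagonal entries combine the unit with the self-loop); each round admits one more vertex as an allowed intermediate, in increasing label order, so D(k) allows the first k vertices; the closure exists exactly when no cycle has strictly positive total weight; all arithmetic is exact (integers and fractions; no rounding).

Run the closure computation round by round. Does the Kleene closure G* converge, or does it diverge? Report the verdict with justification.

D(0):
  [0, 5, -∞]
  [-∞, 0, 3]
  [-∞, -∞, 0]
D(1):
  [0, 5, -∞]
  [-∞, 0, 3]
  [-∞, -∞, 0]
D(2):
  [0, 5, 8]
  [-∞, 0, 3]
  [-∞, -∞, 0]
D(3):
  [0, 5, 8]
  [-∞, 0, 3]
  [-∞, -∞, 0]
Key observation: every diagonal entry stays at the unit through all rounds, so no improving cycle exists.
Answer: CONVERGES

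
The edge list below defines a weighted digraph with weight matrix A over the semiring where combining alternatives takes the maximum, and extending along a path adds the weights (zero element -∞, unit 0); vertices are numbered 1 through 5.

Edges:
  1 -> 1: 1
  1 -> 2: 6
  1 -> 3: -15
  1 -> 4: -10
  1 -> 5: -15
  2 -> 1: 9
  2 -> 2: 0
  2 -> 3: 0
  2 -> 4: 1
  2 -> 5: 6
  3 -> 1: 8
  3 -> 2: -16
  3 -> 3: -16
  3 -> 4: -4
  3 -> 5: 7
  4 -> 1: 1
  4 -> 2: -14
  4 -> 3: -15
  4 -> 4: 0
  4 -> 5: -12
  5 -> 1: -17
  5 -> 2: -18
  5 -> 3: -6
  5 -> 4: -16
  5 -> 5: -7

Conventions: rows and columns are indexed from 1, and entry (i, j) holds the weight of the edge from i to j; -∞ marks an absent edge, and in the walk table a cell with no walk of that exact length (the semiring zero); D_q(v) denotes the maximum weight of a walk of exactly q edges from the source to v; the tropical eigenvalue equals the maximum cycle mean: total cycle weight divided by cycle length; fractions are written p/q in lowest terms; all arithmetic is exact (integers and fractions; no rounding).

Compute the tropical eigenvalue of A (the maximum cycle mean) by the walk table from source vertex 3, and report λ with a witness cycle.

q=0: [-∞, -∞, 0, -∞, -∞]
q=1: [8, -16, -16, -4, 7]
q=2: [9, 14, 1, -2, 0]
q=3: [23, 15, 14, 15, 20]
q=4: [24, 29, 15, 16, 21]
q=5: [38, 30, 29, 30, 35]
Optimal cycle mean attained by: cycle 1->2->1, total 6 + 9, length 2.
Answer: λ = 15/2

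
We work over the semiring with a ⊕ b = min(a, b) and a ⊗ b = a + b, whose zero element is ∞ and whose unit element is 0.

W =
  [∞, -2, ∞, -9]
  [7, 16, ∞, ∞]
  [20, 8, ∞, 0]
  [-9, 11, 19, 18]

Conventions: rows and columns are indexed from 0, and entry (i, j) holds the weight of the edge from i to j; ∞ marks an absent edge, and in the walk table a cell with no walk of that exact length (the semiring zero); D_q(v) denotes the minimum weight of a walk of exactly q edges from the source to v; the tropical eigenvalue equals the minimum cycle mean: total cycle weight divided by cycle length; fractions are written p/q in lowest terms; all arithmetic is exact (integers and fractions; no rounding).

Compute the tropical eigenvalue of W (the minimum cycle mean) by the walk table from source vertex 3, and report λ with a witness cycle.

q=0: [∞, ∞, ∞, 0]
q=1: [-9, 11, 19, 18]
q=2: [9, -11, 37, -18]
q=3: [-27, -7, 1, 0]
q=4: [-9, -29, 19, -36]
Optimal cycle mean attained by: cycle 0->3->0, total (-9) + (-9), length 2.
Answer: λ = -9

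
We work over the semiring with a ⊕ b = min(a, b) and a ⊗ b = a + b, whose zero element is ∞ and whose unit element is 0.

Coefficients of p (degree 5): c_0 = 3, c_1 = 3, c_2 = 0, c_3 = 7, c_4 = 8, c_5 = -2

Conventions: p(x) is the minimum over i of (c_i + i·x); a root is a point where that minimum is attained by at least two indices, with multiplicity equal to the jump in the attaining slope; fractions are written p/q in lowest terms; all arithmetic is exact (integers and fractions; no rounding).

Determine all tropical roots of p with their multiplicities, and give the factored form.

hull edge (i=0, c=3) to (i=2, c=0): slope -3/2, span 2
hull edge (i=2, c=0) to (i=5, c=-2): slope -2/3, span 3
Factored form: p(x) = -2 ⊗ (x ⊕ 2/3) ⊗ (x ⊕ 2/3) ⊗ (x ⊕ 2/3) ⊗ (x ⊕ 3/2) ⊗ (x ⊕ 3/2)
Answer: roots = 2/3 (mult 3), 3/2 (mult 2)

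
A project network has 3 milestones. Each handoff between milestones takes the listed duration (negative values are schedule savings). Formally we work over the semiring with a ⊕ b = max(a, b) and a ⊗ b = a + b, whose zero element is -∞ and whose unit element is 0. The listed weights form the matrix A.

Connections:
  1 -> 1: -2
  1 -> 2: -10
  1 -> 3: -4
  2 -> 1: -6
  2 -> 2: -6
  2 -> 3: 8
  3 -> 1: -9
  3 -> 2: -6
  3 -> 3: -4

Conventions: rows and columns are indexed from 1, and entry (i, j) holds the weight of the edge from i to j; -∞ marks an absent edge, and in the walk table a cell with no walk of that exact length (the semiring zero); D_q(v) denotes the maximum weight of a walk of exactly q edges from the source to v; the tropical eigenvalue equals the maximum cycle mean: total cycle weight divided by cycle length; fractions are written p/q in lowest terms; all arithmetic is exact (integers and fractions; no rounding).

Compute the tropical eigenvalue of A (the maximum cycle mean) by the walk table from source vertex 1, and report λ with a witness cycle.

q=0: [0, -∞, -∞]
q=1: [-2, -10, -4]
q=2: [-4, -10, -2]
q=3: [-6, -8, -2]
Optimal cycle mean attained by: cycle 2->3->2, total 8 + (-6), length 2.
Answer: λ = 1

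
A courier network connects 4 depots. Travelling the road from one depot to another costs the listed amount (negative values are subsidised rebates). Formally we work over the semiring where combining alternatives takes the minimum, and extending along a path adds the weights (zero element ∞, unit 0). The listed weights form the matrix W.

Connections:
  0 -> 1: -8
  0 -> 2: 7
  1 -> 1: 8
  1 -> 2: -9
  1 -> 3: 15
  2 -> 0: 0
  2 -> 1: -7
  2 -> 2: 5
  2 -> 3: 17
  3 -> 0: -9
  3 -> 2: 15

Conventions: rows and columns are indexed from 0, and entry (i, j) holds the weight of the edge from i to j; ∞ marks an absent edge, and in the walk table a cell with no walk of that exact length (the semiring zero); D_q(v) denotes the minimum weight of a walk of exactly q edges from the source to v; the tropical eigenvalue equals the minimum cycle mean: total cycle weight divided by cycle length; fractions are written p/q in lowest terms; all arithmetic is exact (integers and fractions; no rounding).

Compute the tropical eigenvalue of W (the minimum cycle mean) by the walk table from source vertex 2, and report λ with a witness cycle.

q=0: [∞, ∞, 0, ∞]
q=1: [0, -7, 5, 17]
q=2: [5, -8, -16, 8]
q=3: [-16, -23, -17, 1]
q=4: [-17, -24, -32, -8]
Optimal cycle mean attained by: cycle 1->2->1, total (-9) + (-7), length 2.
Answer: λ = -8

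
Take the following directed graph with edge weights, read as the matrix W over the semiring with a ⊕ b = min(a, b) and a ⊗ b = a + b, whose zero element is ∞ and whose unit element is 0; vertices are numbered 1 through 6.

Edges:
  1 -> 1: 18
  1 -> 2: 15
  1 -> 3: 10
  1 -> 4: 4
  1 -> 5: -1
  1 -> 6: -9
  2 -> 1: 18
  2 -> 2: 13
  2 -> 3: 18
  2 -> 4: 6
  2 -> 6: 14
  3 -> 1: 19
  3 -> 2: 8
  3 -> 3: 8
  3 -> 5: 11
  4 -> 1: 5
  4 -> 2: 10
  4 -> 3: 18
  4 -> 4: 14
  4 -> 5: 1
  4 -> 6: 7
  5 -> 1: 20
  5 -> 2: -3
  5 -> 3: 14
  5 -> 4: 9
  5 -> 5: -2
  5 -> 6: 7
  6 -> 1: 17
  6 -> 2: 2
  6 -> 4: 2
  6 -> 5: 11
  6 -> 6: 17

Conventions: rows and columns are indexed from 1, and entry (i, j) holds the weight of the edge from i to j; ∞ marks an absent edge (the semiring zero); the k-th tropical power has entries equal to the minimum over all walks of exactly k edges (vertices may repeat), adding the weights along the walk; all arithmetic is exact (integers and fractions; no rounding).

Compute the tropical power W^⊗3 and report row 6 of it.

W^⊗2:
  [8, -7, 13, -7, -3, 6]
  [11, 16, 24, 16, 7, 9]
  [26, 8, 16, 14, 9, 10]
  [19, -2, 15, 9, -1, -4]
  [14, -5, 12, 3, -4, 5]
  [7, 8, 20, 8, 3, 8]
W^⊗3:
  [-2, -6, 11, -1, -6, -1]
  [21, 4, 21, 11, 5, 2]
  [19, 6, 23, 12, 7, 16]
  [13, -4, 13, -2, -3, 6]
  [8, -7, 10, 1, -6, 3]
  [13, 0, 17, 10, 1, -2]
Answer: row 6 of W^⊗3 = [13, 0, 17, 10, 1, -2]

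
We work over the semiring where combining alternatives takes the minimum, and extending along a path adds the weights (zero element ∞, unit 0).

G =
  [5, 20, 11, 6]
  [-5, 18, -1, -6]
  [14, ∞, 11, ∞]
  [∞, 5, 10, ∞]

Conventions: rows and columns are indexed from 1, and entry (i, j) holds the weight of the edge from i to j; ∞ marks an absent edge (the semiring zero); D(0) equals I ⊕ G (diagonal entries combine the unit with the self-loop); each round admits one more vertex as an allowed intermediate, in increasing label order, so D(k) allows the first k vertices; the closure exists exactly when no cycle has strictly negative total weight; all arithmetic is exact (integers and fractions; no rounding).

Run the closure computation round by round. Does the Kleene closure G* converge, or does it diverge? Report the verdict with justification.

D(0):
  [0, 20, 11, 6]
  [-5, 0, -1, -6]
  [14, ∞, 0, ∞]
  [∞, 5, 10, 0]
D(1):
  [0, 20, 11, 6]
  [-5, 0, -1, -6]
  [14, 34, 0, 20]
  [∞, 5, 10, 0]
Detection: at round 2, diagonal entry (4, 4) turns strictly negative.
Key observation: the cycle 4->2->4 has total weight 5 + (-6), which is strictly negative.
Answer: DIVERGES — negative cycle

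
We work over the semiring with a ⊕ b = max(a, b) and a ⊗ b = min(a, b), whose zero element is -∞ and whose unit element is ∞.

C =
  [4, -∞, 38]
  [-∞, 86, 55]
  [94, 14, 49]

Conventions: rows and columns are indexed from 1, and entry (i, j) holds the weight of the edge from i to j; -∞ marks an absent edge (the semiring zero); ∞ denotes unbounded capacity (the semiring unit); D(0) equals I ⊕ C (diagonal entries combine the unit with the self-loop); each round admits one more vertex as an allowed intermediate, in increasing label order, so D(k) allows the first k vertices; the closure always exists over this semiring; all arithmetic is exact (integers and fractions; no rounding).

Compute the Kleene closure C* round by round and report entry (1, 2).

D(0):
  [∞, -∞, 38]
  [-∞, ∞, 55]
  [94, 14, ∞]
D(1):
  [∞, -∞, 38]
  [-∞, ∞, 55]
  [94, 14, ∞]
D(2):
  [∞, -∞, 38]
  [-∞, ∞, 55]
  [94, 14, ∞]
D(3):
  [∞, 14, 38]
  [55, ∞, 55]
  [94, 14, ∞]
Answer: C*[1][2] = 14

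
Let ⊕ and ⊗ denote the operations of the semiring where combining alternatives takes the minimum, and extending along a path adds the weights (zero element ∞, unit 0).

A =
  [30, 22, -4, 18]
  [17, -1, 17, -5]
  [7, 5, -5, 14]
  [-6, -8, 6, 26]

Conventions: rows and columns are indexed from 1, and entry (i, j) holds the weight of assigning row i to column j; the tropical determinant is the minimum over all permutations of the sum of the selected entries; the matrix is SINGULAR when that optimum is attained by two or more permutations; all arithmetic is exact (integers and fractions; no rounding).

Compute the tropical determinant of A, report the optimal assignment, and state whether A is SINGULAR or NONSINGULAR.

σ = (1, 2, 3, 4): 30 + (-1) + (-5) + 26 = 50
σ = (1, 2, 4, 3): 30 + (-1) + 14 + 6 = 49
σ = (1, 3, 2, 4): 30 + 17 + 5 + 26 = 78
σ = (1, 3, 4, 2): 30 + 17 + 14 + (-8) = 53
σ = (1, 4, 2, 3): 30 + (-5) + 5 + 6 = 36
σ = (1, 4, 3, 2): 30 + (-5) + (-5) + (-8) = 12
σ = (2, 1, 3, 4): 22 + 17 + (-5) + 26 = 60
σ = (2, 1, 4, 3): 22 + 17 + 14 + 6 = 59
σ = (2, 3, 1, 4): 22 + 17 + 7 + 26 = 72
σ = (2, 3, 4, 1): 22 + 17 + 14 + (-6) = 47
σ = (2, 4, 1, 3): 22 + (-5) + 7 + 6 = 30
σ = (2, 4, 3, 1): 22 + (-5) + (-5) + (-6) = 6
σ = (3, 1, 2, 4): (-4) + 17 + 5 + 26 = 44
σ = (3, 1, 4, 2): (-4) + 17 + 14 + (-8) = 19
σ = (3, 2, 1, 4): (-4) + (-1) + 7 + 26 = 28
σ = (3, 2, 4, 1): (-4) + (-1) + 14 + (-6) = 3
σ = (3, 4, 1, 2): (-4) + (-5) + 7 + (-8) = -10
σ = (3, 4, 2, 1): (-4) + (-5) + 5 + (-6) = -10
σ = (4, 1, 2, 3): 18 + 17 + 5 + 6 = 46
σ = (4, 1, 3, 2): 18 + 17 + (-5) + (-8) = 22
σ = (4, 2, 1, 3): 18 + (-1) + 7 + 6 = 30
σ = (4, 2, 3, 1): 18 + (-1) + (-5) + (-6) = 6
σ = (4, 3, 1, 2): 18 + 17 + 7 + (-8) = 34
σ = (4, 3, 2, 1): 18 + 17 + 5 + (-6) = 34
Optimal value attained by: σ = (3, 4, 1, 2).
Answer: det⊕(A) = -10; verdict: SINGULAR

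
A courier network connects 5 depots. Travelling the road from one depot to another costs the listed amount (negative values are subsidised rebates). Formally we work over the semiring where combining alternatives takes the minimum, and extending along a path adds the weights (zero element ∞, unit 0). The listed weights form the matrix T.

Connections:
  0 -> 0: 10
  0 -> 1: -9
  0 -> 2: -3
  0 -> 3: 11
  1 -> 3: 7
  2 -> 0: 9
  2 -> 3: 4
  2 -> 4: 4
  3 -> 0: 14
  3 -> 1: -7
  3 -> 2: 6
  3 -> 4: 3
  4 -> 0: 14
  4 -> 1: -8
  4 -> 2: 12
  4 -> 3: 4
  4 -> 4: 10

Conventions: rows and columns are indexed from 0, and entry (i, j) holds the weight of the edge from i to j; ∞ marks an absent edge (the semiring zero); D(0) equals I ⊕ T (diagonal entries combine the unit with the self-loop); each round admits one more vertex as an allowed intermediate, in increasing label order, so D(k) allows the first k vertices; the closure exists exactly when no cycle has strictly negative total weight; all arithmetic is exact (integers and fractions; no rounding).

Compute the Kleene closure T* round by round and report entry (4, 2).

D(0):
  [0, -9, -3, 11, ∞]
  [∞, 0, ∞, 7, ∞]
  [9, ∞, 0, 4, 4]
  [14, -7, 6, 0, 3]
  [14, -8, 12, 4, 0]
D(1):
  [0, -9, -3, 11, ∞]
  [∞, 0, ∞, 7, ∞]
  [9, 0, 0, 4, 4]
  [14, -7, 6, 0, 3]
  [14, -8, 11, 4, 0]
D(2):
  [0, -9, -3, -2, ∞]
  [∞, 0, ∞, 7, ∞]
  [9, 0, 0, 4, 4]
  [14, -7, 6, 0, 3]
  [14, -8, 11, -1, 0]
D(3):
  [0, -9, -3, -2, 1]
  [∞, 0, ∞, 7, ∞]
  [9, 0, 0, 4, 4]
  [14, -7, 6, 0, 3]
  [14, -8, 11, -1, 0]
D(4):
  [0, -9, -3, -2, 1]
  [21, 0, 13, 7, 10]
  [9, -3, 0, 4, 4]
  [14, -7, 6, 0, 3]
  [13, -8, 5, -1, 0]
D(5):
  [0, -9, -3, -2, 1]
  [21, 0, 13, 7, 10]
  [9, -4, 0, 3, 4]
  [14, -7, 6, 0, 3]
  [13, -8, 5, -1, 0]
Answer: T*[4][2] = 5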